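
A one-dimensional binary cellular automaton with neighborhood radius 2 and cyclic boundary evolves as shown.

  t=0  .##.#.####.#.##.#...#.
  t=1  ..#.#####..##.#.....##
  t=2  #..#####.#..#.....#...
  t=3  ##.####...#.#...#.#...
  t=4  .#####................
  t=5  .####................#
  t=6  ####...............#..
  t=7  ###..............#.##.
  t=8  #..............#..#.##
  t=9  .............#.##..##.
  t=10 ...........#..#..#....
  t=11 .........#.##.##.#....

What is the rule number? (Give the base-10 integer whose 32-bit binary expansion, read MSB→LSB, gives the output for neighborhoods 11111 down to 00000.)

  [31] ##### => #  t=1,i=6
  [30] ####. => #  t=0,i=8
  [29] ###.# => .  t=0,i=9
  [28] ###.. => .  t=1,i=8
  [27] ##.## => #  t=3,i=2
  [26] ##.#. => .  t=0,i=3
  [25] ##..# => #  t=1,i=0
  [24] ##... => .  t=3,i=7
  [23] #.### => #  t=0,i=6
  [22] #.##. => .  t=0,i=13
  [21] #.#.# => #  t=0,i=4
  [20] #.#.. => .  t=0,i=16
  [19] #..## => .  t=0,i=0
  [18] #..#. => .  t=1,i=1
  [17] #...# => .  t=0,i=18
  [16] #.... => .  t=1,i=16
  [15] .#### => #  t=0,i=7
  [14] .###. => .  t=7,i=1
  [13] .##.# => #  t=0,i=2
  [12] .##.. => .  t=1,i=21
  [11] .#.## => #  t=0,i=5
  [10] .#.#. => .  t=3,i=11
  [9] .#..# => #  t=0,i=21
  [8] .#... => .  t=0,i=17
  [7] ..### => #  t=2,i=3
  [6] ..##. => .  t=0,i=1
  [5] ..#.# => .  t=1,i=2
  [4] ..#.. => #  t=0,i=20
  [3] ...## => .  t=1,i=19
  [2] ...#. => .  t=0,i=19
  [1] ....# => #  t=1,i=18
  [0] ..... => .  t=1,i=17
  bits 11001010101000001010101010010010 = 3399527058

3399527058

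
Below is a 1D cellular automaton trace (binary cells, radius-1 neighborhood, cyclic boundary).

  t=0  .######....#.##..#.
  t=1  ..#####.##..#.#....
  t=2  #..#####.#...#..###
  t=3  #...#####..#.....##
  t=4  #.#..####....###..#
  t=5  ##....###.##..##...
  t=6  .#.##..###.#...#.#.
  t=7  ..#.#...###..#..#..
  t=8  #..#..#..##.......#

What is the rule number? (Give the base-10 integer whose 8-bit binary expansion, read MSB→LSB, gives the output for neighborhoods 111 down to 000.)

  nb ###: next=#  (t=0,i=2, bit7=1)
  nb ##.: next=#  (t=0,i=6, bit6=1)
  nb #.#: next=#  (t=0,i=12, bit5=1)
  nb #..: next=.  (t=0,i=7, bit4=0)
  nb .##: next=.  (t=0,i=1, bit3=0)
  nb .#.: next=.  (t=0,i=11, bit2=0)
  nb ..#: next=.  (t=0,i=0, bit1=0)
  nb ...: next=#  (t=0,i=8, bit0=1)
  bits 11100001 = 225

225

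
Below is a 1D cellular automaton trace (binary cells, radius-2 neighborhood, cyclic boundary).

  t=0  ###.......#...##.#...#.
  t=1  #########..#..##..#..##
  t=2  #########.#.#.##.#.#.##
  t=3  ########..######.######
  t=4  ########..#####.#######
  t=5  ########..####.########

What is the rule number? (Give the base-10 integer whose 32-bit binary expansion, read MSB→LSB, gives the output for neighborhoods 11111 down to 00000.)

  nb #####: next=#  (t=1,i=0, bit31=1)
  nb ####.: next=#  (t=1,i=7, bit30=1)
  nb ###.#: next=.  (t=2,i=8, bit29=0)
  nb ###..: next=#  (t=0,i=2, bit28=1)
  nb ##.##: next=#  (t=3,i=16, bit27=1)
  nb ##.#.: next=.  (t=0,i=16, bit26=0)
  nb ##..#: next=.  (t=1,i=9, bit25=0)
  nb ##...: next=#  (t=0,i=3, bit24=1)
  nb #.###: next=#  (t=0,i=0, bit23=1)
  nb #.##.: next=#  (t=2,i=14, bit22=1)
  nb #.#.#: next=#  (t=2,i=10, bit21=1)
  nb #.#..: next=.  (t=0,i=17, bit20=0)
  nb #..##: next=.  (t=1,i=13, bit19=0)
  nb #..#.: next=#  (t=1,i=10, bit18=1)
  nb #...#: next=.  (t=0,i=12, bit17=0)
  nb #....: next=#  (t=0,i=4, bit16=1)
  nb .####: next=#  (t=1,i=22, bit15=1)
  nb .###.: next=#  (t=0,i=1, bit14=1)
  nb .##.#: next=#  (t=0,i=15, bit13=1)
  nb .##..: next=#  (t=1,i=15, bit12=1)
  nb .#.##: next=#  (t=0,i=22, bit11=1)
  nb .#.#.: next=#  (t=2,i=11, bit10=1)
  nb .#..#: next=#  (t=1,i=12, bit9=1)
  nb .#...: next=#  (t=0,i=11, bit8=1)
  nb ..###: next=#  (t=1,i=21, bit7=1)
  nb ..##.: next=#  (t=0,i=14, bit6=1)
  nb ..#.#: next=#  (t=0,i=21, bit5=1)
  nb ..#..: next=.  (t=0,i=10, bit4=0)
  nb ...##: next=.  (t=0,i=13, bit3=0)
  nb ...#.: next=.  (t=0,i=9, bit2=0)
  nb ....#: next=#  (t=0,i=8, bit1=1)
  nb .....: next=#  (t=0,i=5, bit0=1)
  bits 11011001111001011111111111100011 = 3655729123

3655729123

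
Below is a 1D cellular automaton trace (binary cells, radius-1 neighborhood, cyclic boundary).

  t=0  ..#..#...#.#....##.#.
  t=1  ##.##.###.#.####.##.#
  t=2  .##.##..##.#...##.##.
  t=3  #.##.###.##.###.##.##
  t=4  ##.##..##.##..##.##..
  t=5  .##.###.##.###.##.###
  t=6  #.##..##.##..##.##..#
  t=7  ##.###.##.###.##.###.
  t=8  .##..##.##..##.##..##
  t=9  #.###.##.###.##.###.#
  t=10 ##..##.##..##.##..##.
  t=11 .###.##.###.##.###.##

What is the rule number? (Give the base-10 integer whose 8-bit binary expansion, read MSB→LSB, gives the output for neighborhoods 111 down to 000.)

  ###|.  b7=0 t=1,i=0
  ##.|#  b6=1 t=0,i=17
  #.#|#  b5=1 t=0,i=10
  #..|#  b4=1 t=0,i=3
  .##|.  b3=0 t=0,i=16
  .#.|.  b2=0 t=0,i=2
  ..#|#  b1=1 t=0,i=1
  ...|#  b0=1 t=0,i=0
  bits 01110011 = 115

115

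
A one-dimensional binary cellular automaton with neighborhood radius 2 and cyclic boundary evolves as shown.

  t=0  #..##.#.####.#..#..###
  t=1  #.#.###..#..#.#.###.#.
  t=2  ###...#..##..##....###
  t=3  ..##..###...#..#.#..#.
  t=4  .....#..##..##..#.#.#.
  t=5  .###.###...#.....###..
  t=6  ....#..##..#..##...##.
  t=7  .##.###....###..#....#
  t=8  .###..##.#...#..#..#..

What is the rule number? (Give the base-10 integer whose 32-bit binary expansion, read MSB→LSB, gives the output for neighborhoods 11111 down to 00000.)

  ##### -> .   bit 31 = 0  t=2,i=0
  ####. -> .   bit 30 = 0  t=0,i=10
  ###.# -> .   bit 29 = 0  t=0,i=11
  ###.. -> #   bit 28 = 1  t=0,i=0
  ##.## -> #   bit 27 = 1  t=5,i=4
  ##.#. -> #   bit 26 = 1  t=0,i=5
  ##..# -> .   bit 25 = 0  t=0,i=1
  ##... -> #   bit 24 = 1  t=2,i=3
  #.### -> .   bit 23 = 0  t=0,i=8
  #.##. -> #   bit 22 = 1  t=7,i=1
  #.#.# -> #   bit 21 = 1  t=0,i=6
  #.#.. -> .   bit 20 = 0  t=0,i=13
  #..## -> #   bit 19 = 1  t=0,i=2
  #..#. -> .   bit 18 = 0  t=0,i=15
  #...# -> .   bit 17 = 0  t=2,i=4
  #.... -> .   bit 16 = 0  t=2,i=16
  .#### -> #   bit 15 = 1  t=0,i=9
  .###. -> .   bit 14 = 0  t=1,i=5
  .##.# -> #   bit 13 = 1  t=0,i=4
  .##.. -> .   bit 12 = 0  t=2,i=10
  .#.## -> .   bit 11 = 0  t=0,i=7
  .#.#. -> #   bit 10 = 1  t=1,i=1
  .#..# -> #   bit 9 = 1  t=0,i=14
  .#... -> .   bit 8 = 0  t=3,i=21
  ..### -> .   bit 7 = 0  t=0,i=19
  ..##. -> .   bit 6 = 0  t=0,i=3
  ..#.# -> .   bit 5 = 0  t=1,i=12
  ..#.. -> #   bit 4 = 1  t=0,i=16
  ...## -> .   bit 3 = 0  t=2,i=18
  ...#. -> .   bit 2 = 0  t=2,i=5
  ....# -> #   bit 1 = 1  t=2,i=17
  ..... -> #   bit 0 = 1  t=4,i=1
  bits 00011101011010001010011000010011 = 493397523

493397523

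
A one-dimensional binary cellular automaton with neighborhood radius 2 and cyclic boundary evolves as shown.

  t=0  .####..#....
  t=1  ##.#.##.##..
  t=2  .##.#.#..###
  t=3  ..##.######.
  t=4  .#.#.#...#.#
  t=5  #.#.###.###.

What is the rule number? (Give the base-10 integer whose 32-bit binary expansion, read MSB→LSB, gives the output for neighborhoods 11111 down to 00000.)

1201504172

  [31] ##### => .  t=3,i=7
  [30] ####. => #  t=0,i=3
  [29] ###.# => .  t=2,i=11
  [28] ###.. => .  t=0,i=4
  [27] ##.## => .  t=1,i=7
  [26] ##.#. => #  t=1,i=2
  [25] ##..# => #  t=0,i=5
  [24] ##... => #  t=3,i=11
  [23] #.### => #  t=3,i=5
  [22] #.##. => .  t=1,i=5
  [21] #.#.# => .  t=1,i=3
  [20] #.#.. => #  t=2,i=6
  [19] #..## => #  t=1,i=11
  [18] #..#. => #  t=0,i=6
  [17] #...# => .  t=3,i=0
  [16] #.... => #  t=0,i=9
  [15] .#### => .  t=0,i=2
  [14] .###. => #  t=2,i=10
  [13] .##.# => #  t=1,i=1
  [12] .##.. => #  t=1,i=9
  [11] .#.## => #  t=1,i=4
  [10] .#.#. => #  t=2,i=5
  [9] .#..# => #  t=2,i=7
  [8] .#... => #  t=0,i=8
  [7] ..### => #  t=0,i=1
  [6] ..##. => .  t=1,i=0
  [5] ..#.# => #  t=4,i=9
  [4] ..#.. => .  t=0,i=7
  [3] ...## => #  t=0,i=0
  [2] ...#. => #  t=4,i=8
  [1] ....# => .  t=0,i=11
  [0] ..... => .  t=0,i=10
  bits 01000111100111010111111110101100 = 1201504172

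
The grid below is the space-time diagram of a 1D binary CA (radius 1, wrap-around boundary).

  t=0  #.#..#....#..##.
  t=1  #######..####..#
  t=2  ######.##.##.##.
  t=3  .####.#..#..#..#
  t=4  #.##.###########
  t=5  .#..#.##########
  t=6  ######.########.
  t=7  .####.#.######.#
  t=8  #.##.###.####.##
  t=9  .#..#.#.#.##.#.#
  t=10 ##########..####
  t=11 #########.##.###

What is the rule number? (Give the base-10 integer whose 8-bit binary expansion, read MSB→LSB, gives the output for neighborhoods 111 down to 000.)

  nb ###: next=#  (t=1,i=0, bit7=1)
  nb ##.: next=.  (t=0,i=14, bit6=0)
  nb #.#: next=#  (t=0,i=1, bit5=1)
  nb #..: next=#  (t=0,i=3, bit4=1)
  nb .##: next=.  (t=0,i=13, bit3=0)
  nb .#.: next=#  (t=0,i=0, bit2=1)
  nb ..#: next=#  (t=0,i=4, bit1=1)
  nb ...: next=.  (t=0,i=7, bit0=0)
  bits 10110110 = 182

182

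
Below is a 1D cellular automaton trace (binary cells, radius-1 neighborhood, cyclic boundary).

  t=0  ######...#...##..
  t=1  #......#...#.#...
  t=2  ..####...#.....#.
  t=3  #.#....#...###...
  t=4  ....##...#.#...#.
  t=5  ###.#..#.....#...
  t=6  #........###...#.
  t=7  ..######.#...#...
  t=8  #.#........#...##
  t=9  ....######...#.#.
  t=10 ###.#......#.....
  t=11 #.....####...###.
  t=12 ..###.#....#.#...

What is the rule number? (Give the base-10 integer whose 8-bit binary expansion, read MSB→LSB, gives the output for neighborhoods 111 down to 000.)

  [7] ### => .  t=0,i=1
  [6] ##. => .  t=0,i=5
  [5] #.# => .  t=1,i=12
  [4] #.. => .  t=0,i=6
  [3] .## => #  t=0,i=0
  [2] .#. => .  t=0,i=9
  [1] ..# => .  t=0,i=8
  [0] ... => #  t=0,i=7
  bits 00001001 = 9

9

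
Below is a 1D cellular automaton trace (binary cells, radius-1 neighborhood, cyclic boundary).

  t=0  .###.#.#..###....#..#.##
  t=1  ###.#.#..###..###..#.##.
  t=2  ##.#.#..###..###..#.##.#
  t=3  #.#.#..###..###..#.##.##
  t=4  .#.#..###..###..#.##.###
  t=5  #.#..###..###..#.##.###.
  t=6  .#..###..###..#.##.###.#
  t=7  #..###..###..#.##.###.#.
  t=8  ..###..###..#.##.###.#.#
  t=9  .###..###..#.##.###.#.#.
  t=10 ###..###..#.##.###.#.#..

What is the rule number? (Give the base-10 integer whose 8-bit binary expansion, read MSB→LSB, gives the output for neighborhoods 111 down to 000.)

171

  [7] ### => #  t=0,i=2
  [6] ##. => .  t=0,i=3
  [5] #.# => #  t=0,i=0
  [4] #.. => .  t=0,i=8
  [3] .## => #  t=0,i=1
  [2] .#. => .  t=0,i=5
  [1] ..# => #  t=0,i=9
  [0] ... => #  t=0,i=14
  bits 10101011 = 171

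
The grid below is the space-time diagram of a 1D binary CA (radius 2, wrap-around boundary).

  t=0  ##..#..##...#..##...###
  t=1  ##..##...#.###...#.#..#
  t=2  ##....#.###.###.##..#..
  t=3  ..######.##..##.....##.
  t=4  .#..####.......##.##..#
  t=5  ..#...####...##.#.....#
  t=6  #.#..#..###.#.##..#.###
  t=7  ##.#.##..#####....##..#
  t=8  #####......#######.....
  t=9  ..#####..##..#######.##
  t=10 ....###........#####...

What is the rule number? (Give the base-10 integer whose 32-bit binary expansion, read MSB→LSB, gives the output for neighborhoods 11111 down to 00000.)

  ##### -> #   bit 31 = 1  t=0,i=22
  ####. -> #   bit 30 = 1  t=0,i=0
  ###.# -> #   bit 29 = 1  t=2,i=10
  ###.. -> #   bit 28 = 1  t=0,i=1
  ##.## -> .   bit 27 = 0  t=2,i=11
  ##.#. -> #   bit 26 = 1  t=5,i=15
  ##..# -> .   bit 25 = 0  t=0,i=2
  ##... -> #   bit 24 = 1  t=0,i=9
  #.### -> .   bit 23 = 0  t=1,i=11
  #.##. -> .   bit 22 = 0  t=2,i=16
  #.#.# -> #   bit 21 = 1  t=6,i=12
  #.#.. -> .   bit 20 = 0  t=1,i=19
  #..## -> .   bit 19 = 0  t=0,i=6
  #..#. -> .   bit 18 = 0  t=0,i=3
  #...# -> .   bit 17 = 0  t=0,i=10
  #.... -> #   bit 16 = 1  t=2,i=3
  .#### -> .   bit 15 = 0  t=0,i=21
  .###. -> #   bit 14 = 1  t=1,i=0
  .##.# -> #   bit 13 = 1  t=4,i=16
  .##.. -> .   bit 12 = 0  t=0,i=8
  .#.## -> #   bit 11 = 1  t=1,i=10
  .#.#. -> .   bit 10 = 0  t=1,i=18
  .#..# -> #   bit 9 = 1  t=0,i=5
  .#... -> .   bit 8 = 0  t=5,i=3
  ..### -> .   bit 7 = 0  t=0,i=20
  ..##. -> .   bit 6 = 0  t=0,i=7
  ..#.# -> #   bit 5 = 1  t=1,i=9
  ..#.. -> #   bit 4 = 1  t=0,i=4
  ...## -> #   bit 3 = 1  t=0,i=19
  ...#. -> #   bit 2 = 1  t=0,i=11
  ....# -> #   bit 1 = 1  t=2,i=4
  ..... -> .   bit 0 = 0  t=3,i=17
  bits 11110101001000010110101000111110 = 4112607806

4112607806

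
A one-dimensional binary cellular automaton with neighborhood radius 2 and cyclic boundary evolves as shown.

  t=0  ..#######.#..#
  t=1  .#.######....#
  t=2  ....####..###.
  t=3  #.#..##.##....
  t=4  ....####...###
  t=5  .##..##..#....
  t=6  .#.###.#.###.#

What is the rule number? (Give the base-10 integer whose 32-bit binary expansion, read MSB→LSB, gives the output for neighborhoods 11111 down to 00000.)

  [31] ##### => #  t=0,i=4
  [30] ####. => #  t=0,i=7
  [29] ###.# => #  t=0,i=8
  [28] ###.. => .  t=1,i=8
  [27] ##.## => #  t=3,i=7
  [26] ##.#. => .  t=0,i=9
  [25] ##..# => #  t=2,i=8
  [24] ##... => .  t=1,i=9
  [23] #.### => .  t=1,i=3
  [22] #.##. => .  t=3,i=8
  [21] #.#.# => .  t=1,i=1
  [20] #.#.. => .  t=0,i=10
  [19] #..## => #  t=0,i=1
  [18] #..#. => .  t=0,i=12
  [17] #...# => #  t=4,i=9
  [16] #.... => #  t=1,i=10
  [15] .#### => #  t=0,i=3
  [14] .###. => .  t=2,i=11
  [13] .##.# => #  t=3,i=6
  [12] .##.. => .  t=3,i=9
  [11] .#.## => .  t=1,i=2
  [10] .#.#. => .  t=1,i=0
  [9] .#..# => .  t=0,i=0
  [8] .#... => #  t=5,i=10
  [7] ..### => .  t=0,i=2
  [6] ..##. => #  t=3,i=5
  [5] ..#.# => .  t=1,i=13
  [4] ..#.. => #  t=0,i=13
  [3] ...## => .  t=2,i=3
  [2] ...#. => #  t=1,i=12
  [1] ....# => #  t=1,i=11
  [0] ..... => .  t=2,i=1
  bits 11101010000010111010000101010110 = 3926630742

3926630742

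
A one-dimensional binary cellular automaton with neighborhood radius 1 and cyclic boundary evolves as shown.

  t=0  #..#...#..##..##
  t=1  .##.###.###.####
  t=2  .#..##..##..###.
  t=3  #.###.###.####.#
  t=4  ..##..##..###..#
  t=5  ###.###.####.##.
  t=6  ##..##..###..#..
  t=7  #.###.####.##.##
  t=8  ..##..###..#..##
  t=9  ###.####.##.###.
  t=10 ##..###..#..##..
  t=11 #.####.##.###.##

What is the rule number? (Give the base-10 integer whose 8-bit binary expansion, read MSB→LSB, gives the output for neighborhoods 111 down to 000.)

155

  ### -> #   bit 7 = 1  t=0,i=15
  ##. -> .   bit 6 = 0  t=0,i=0
  #.# -> .   bit 5 = 0  t=1,i=0
  #.. -> #   bit 4 = 1  t=0,i=1
  .## -> #   bit 3 = 1  t=0,i=10
  .#. -> .   bit 2 = 0  t=0,i=3
  ..# -> #   bit 1 = 1  t=0,i=2
  ... -> #   bit 0 = 1  t=0,i=5
  bits 10011011 = 155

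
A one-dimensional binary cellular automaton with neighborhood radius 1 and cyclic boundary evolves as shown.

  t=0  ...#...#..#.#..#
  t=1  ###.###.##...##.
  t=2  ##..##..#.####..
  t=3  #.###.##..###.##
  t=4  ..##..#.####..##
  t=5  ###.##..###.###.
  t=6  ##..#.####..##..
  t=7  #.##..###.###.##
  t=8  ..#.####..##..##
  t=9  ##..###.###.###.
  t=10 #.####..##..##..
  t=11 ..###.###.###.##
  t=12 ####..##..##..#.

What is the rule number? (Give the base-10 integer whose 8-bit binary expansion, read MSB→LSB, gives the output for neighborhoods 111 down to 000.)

155

  ###|#  b7=1 t=1,i=1
  ##.|.  b6=0 t=1,i=2
  #.#|.  b5=0 t=0,i=11
  #..|#  b4=1 t=0,i=0
  .##|#  b3=1 t=1,i=0
  .#.|.  b2=0 t=0,i=3
  ..#|#  b1=1 t=0,i=2
  ...|#  b0=1 t=0,i=1
  bits 10011011 = 155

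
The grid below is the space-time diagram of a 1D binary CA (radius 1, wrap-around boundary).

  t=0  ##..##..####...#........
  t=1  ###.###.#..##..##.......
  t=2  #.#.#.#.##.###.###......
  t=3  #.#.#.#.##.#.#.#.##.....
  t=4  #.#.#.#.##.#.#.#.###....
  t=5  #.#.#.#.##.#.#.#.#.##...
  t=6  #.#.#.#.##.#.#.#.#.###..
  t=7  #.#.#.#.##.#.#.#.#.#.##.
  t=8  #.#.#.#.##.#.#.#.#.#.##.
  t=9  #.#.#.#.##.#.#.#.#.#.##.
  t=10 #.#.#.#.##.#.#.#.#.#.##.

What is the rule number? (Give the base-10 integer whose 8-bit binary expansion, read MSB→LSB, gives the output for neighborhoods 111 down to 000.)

92

  nb ###: next=.  (t=0,i=9, bit7=0)
  nb ##.: next=#  (t=0,i=1, bit6=1)
  nb #.#: next=.  (t=1,i=3, bit5=0)
  nb #..: next=#  (t=0,i=2, bit4=1)
  nb .##: next=#  (t=0,i=0, bit3=1)
  nb .#.: next=#  (t=0,i=15, bit2=1)
  nb ..#: next=.  (t=0,i=3, bit1=0)
  nb ...: next=.  (t=0,i=13, bit0=0)
  bits 01011100 = 92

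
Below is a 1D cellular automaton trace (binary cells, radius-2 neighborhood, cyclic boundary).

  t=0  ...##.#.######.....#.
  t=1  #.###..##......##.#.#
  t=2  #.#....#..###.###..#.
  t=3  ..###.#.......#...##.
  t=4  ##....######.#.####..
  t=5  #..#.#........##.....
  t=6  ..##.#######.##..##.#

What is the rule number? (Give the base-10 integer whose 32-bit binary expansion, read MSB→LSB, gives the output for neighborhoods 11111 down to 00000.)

9906541

  nb #####: next=.  (t=0,i=10, bit31=0)
  nb ####.: next=.  (t=0,i=12, bit30=0)
  nb ###.#: next=.  (t=2,i=12, bit29=0)
  nb ###..: next=.  (t=0,i=13, bit28=0)
  nb ##.##: next=.  (t=1,i=1, bit27=0)
  nb ##.#.: next=.  (t=0,i=5, bit26=0)
  nb ##..#: next=.  (t=1,i=5, bit25=0)
  nb ##...: next=.  (t=0,i=14, bit24=0)
  nb #.###: next=#  (t=0,i=8, bit23=1)
  nb #.##.: next=.  (t=1,i=20, bit22=0)
  nb #.#.#: next=.  (t=0,i=6, bit21=0)
  nb #.#..: next=#  (t=2,i=2, bit20=1)
  nb #..##: next=.  (t=1,i=6, bit19=0)
  nb #..#.: next=#  (t=2,i=18, bit18=1)
  nb #...#: next=#  (t=3,i=0, bit17=1)
  nb #....: next=#  (t=0,i=0, bit16=1)
  nb .####: next=.  (t=0,i=9, bit15=0)
  nb .###.: next=.  (t=1,i=3, bit14=0)
  nb .##.#: next=#  (t=0,i=4, bit13=1)
  nb .##..: next=.  (t=1,i=8, bit12=0)
  nb .#.##: next=#  (t=0,i=7, bit11=1)
  nb .#.#.: next=.  (t=2,i=1, bit10=0)
  nb .#..#: next=.  (t=2,i=8, bit9=0)
  nb .#...: next=#  (t=0,i=20, bit8=1)
  nb ..###: next=.  (t=2,i=10, bit7=0)
  nb ..##.: next=#  (t=0,i=3, bit6=1)
  nb ..#.#: next=#  (t=2,i=19, bit5=1)
  nb ..#..: next=.  (t=0,i=19, bit4=0)
  nb ...##: next=#  (t=0,i=2, bit3=1)
  nb ...#.: next=#  (t=0,i=18, bit2=1)
  nb ....#: next=.  (t=0,i=1, bit1=0)
  nb .....: next=#  (t=0,i=16, bit0=1)
  bits 00000000100101110010100101101101 = 9906541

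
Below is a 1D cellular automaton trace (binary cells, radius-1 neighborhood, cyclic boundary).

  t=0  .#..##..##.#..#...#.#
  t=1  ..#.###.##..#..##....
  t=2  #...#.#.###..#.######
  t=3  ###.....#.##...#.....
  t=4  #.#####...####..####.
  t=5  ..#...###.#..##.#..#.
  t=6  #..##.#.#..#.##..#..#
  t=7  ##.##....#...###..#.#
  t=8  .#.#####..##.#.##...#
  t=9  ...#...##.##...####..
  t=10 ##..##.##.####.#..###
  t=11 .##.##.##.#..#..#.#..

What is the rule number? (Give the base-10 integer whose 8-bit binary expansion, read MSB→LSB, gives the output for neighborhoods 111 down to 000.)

89

  [7] ### => .  t=1,i=5
  [6] ##. => #  t=0,i=5
  [5] #.# => .  t=0,i=0
  [4] #.. => #  t=0,i=2
  [3] .## => #  t=0,i=4
  [2] .#. => .  t=0,i=1
  [1] ..# => .  t=0,i=3
  [0] ... => #  t=0,i=16
  bits 01011001 = 89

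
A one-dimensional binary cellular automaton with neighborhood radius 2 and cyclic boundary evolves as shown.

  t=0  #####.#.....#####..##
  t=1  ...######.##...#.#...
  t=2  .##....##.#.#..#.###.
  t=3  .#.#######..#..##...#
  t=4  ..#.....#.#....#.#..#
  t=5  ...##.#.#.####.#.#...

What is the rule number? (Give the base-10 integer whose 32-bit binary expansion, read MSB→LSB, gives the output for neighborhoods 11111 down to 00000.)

1733372266

  #####|.  b31=0 t=0,i=0
  ####.|#  b30=1 t=0,i=3
  ###.#|#  b29=1 t=0,i=4
  ###..|.  b28=0 t=0,i=16
  ##.##|.  b27=0 t=1,i=9
  ##.#.|#  b26=1 t=0,i=5
  ##..#|#  b25=1 t=0,i=17
  ##...|#  b24=1 t=1,i=12
  #.###|.  b23=0 t=2,i=17
  #.##.|#  b22=1 t=1,i=10
  #.#.#|.  b21=0 t=2,i=10
  #.#..|#  b20=1 t=0,i=6
  #..##|.  b19=0 t=0,i=18
  #..#.|.  b18=0 t=2,i=14
  #...#|.  b17=0 t=1,i=13
  #....|#  b16=1 t=0,i=8
  .####|.  b15=0 t=0,i=13
  .###.|.  b14=0 t=2,i=18
  .##.#|#  b13=1 t=2,i=8
  .##..|.  b12=0 t=1,i=11
  .#.##|#  b11=1 t=2,i=16
  .#.#.|.  b10=0 t=1,i=16
  .#..#|.  b9=0 t=2,i=13
  .#...|#  b8=1 t=0,i=7
  ..###|.  b7=0 t=0,i=12
  ..##.|#  b6=1 t=2,i=1
  ..#.#|#  b5=1 t=1,i=15
  ..#..|.  b4=0 t=3,i=12
  ...##|#  b3=1 t=0,i=11
  ...#.|.  b2=0 t=1,i=14
  ....#|#  b1=1 t=0,i=10
  .....|.  b0=0 t=0,i=9
  bits 01100111010100010010100101101010 = 1733372266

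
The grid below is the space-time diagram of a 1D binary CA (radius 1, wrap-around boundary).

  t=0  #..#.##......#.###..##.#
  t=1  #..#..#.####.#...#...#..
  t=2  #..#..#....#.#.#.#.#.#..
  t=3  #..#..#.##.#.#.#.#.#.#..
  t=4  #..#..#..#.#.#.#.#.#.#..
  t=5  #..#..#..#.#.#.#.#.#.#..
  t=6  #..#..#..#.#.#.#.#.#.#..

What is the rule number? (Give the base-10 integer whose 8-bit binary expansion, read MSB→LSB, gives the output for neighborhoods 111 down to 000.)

69

  [7] ### => .  t=0,i=16
  [6] ##. => #  t=0,i=0
  [5] #.# => .  t=0,i=4
  [4] #.. => .  t=0,i=1
  [3] .## => .  t=0,i=5
  [2] .#. => #  t=0,i=3
  [1] ..# => .  t=0,i=2
  [0] ... => #  t=0,i=8
  bits 01000101 = 69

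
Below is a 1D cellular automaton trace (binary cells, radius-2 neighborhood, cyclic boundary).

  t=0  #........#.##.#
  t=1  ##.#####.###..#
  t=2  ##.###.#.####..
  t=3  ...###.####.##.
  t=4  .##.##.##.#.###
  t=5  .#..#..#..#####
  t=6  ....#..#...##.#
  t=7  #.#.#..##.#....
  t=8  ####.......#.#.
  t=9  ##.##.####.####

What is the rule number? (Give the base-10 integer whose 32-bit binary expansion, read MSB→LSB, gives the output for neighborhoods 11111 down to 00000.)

  [31] ##### => #  t=1,i=5
  [30] ####. => .  t=1,i=6
  [29] ###.# => #  t=1,i=1
  [28] ###.. => #  t=1,i=11
  [27] ##.## => .  t=0,i=13
  [26] ##.#. => .  t=2,i=6
  [25] ##..# => #  t=1,i=12
  [24] ##... => #  t=0,i=1
  [23] #.### => #  t=1,i=3
  [22] #.##. => #  t=0,i=11
  [21] #.#.# => #  t=2,i=7
  [20] #.#.. => .  t=5,i=1
  [19] #..## => .  t=1,i=13
  [18] #..#. => .  t=5,i=3
  [17] #...# => .  t=6,i=9
  [16] #.... => .  t=0,i=2
  [15] .#### => #  t=1,i=4
  [14] .###. => #  t=1,i=0
  [13] .##.# => .  t=0,i=12
  [12] .##.. => #  t=0,i=0
  [11] .#.## => #  t=0,i=10
  [10] .#.#. => #  t=7,i=1
  [9] .#..# => .  t=5,i=2
  [8] .#... => #  t=6,i=0
  [7] ..### => .  t=1,i=14
  [6] ..##. => .  t=2,i=0
  [5] ..#.# => #  t=0,i=9
  [4] ..#.. => #  t=5,i=4
  [3] ...## => #  t=3,i=2
  [2] ...#. => .  t=0,i=8
  [1] ....# => #  t=0,i=7
  [0] ..... => #  t=0,i=3
  bits 10110011111000001101110100111011 = 3017858363

3017858363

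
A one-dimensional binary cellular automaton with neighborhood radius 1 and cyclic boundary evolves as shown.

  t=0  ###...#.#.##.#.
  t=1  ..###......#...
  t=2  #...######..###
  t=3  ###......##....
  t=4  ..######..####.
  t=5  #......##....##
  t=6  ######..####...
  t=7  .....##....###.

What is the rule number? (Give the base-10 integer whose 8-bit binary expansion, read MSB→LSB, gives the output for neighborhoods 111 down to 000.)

81

  ### -> .   bit 7 = 0  t=0,i=1
  ##. -> #   bit 6 = 1  t=0,i=2
  #.# -> .   bit 5 = 0  t=0,i=7
  #.. -> #   bit 4 = 1  t=0,i=3
  .## -> .   bit 3 = 0  t=0,i=0
  .#. -> .   bit 2 = 0  t=0,i=6
  ..# -> .   bit 1 = 0  t=0,i=5
  ... -> #   bit 0 = 1  t=0,i=4
  bits 01010001 = 81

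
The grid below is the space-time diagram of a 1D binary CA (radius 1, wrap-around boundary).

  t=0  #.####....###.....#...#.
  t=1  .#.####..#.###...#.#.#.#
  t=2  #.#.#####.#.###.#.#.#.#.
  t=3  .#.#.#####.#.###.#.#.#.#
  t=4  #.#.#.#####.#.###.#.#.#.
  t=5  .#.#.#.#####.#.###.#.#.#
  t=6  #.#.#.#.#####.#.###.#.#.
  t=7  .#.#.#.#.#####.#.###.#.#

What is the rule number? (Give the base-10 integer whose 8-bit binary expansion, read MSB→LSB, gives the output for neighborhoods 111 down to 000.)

242

  ###|#  b7=1 t=0,i=3
  ##.|#  b6=1 t=0,i=5
  #.#|#  b5=1 t=0,i=1
  #..|#  b4=1 t=0,i=6
  .##|.  b3=0 t=0,i=2
  .#.|.  b2=0 t=0,i=0
  ..#|#  b1=1 t=0,i=9
  ...|.  b0=0 t=0,i=7
  bits 11110010 = 242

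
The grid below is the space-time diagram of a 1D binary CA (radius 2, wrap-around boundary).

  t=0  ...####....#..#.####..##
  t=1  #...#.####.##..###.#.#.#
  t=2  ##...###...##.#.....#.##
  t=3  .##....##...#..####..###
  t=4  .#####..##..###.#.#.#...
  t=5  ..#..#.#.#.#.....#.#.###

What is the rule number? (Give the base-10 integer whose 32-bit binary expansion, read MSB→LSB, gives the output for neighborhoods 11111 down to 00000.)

  nb #####: next=.  (t=4,i=3, bit31=0)
  nb ####.: next=.  (t=0,i=5, bit30=0)
  nb ###.#: next=.  (t=1,i=9, bit29=0)
  nb ###..: next=#  (t=0,i=6, bit28=1)
  nb ##.##: next=.  (t=1,i=10, bit27=0)
  nb ##.#.: next=.  (t=1,i=18, bit26=0)
  nb ##..#: next=.  (t=0,i=20, bit25=0)
  nb ##...: next=#  (t=0,i=0, bit24=1)
  nb #.###: next=#  (t=0,i=16, bit23=1)
  nb #.##.: next=#  (t=1,i=11, bit22=1)
  nb #.#.#: next=.  (t=1,i=19, bit21=0)
  nb #.#..: next=.  (t=2,i=14, bit20=0)
  nb #..##: next=#  (t=0,i=21, bit19=1)
  nb #..#.: next=.  (t=0,i=13, bit18=0)
  nb #...#: next=.  (t=0,i=1, bit17=0)
  nb #....: next=#  (t=0,i=8, bit16=1)
  nb .####: next=#  (t=0,i=4, bit15=1)
  nb .###.: next=.  (t=1,i=16, bit14=0)
  nb .##.#: next=#  (t=2,i=12, bit13=1)
  nb .##..: next=#  (t=0,i=23, bit12=1)
  nb .#.##: next=#  (t=0,i=15, bit11=1)
  nb .#.#.: next=#  (t=1,i=20, bit10=1)
  nb .#..#: next=#  (t=0,i=12, bit9=1)
  nb .#...: next=#  (t=2,i=15, bit8=1)
  nb ..###: next=.  (t=0,i=3, bit7=0)
  nb ..##.: next=.  (t=0,i=22, bit6=0)
  nb ..#.#: next=.  (t=0,i=14, bit5=0)
  nb ..#..: next=#  (t=0,i=11, bit4=1)
  nb ...##: next=.  (t=0,i=2, bit3=0)
  nb ...#.: next=.  (t=0,i=10, bit2=0)
  nb ....#: next=#  (t=0,i=9, bit1=1)
  nb .....: next=#  (t=2,i=17, bit0=1)
  bits 00010001110010011011111100010011 = 298434323

298434323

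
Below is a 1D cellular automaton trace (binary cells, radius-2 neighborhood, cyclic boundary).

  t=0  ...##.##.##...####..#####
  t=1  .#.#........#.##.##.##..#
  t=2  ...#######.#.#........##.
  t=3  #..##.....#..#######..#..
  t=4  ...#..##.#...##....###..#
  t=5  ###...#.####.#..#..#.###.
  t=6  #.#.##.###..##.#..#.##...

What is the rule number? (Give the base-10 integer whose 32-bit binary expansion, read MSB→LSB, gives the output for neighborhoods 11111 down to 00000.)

379029957

  #####|.  b31=0 t=0,i=22
  ####.|.  b30=0 t=0,i=16
  ###.#|.  b29=0 t=2,i=9
  ###..|#  b28=1 t=0,i=17
  ##.##|.  b27=0 t=0,i=5
  ##.#.|#  b26=1 t=2,i=10
  ##..#|#  b25=1 t=0,i=18
  ##...|.  b24=0 t=0,i=0
  #.###|#  b23=1 t=5,i=0
  #.##.|.  b22=0 t=0,i=6
  #.#.#|.  b21=0 t=1,i=1
  #.#..|#  b20=1 t=1,i=3
  #..##|.  b19=0 t=0,i=19
  #..#.|#  b18=1 t=1,i=23
  #...#|#  b17=1 t=0,i=1
  #....|#  b16=1 t=1,i=5
  .####|#  b15=1 t=0,i=15
  .###.|.  b14=0 t=4,i=20
  .##.#|.  b13=0 t=0,i=4
  .##..|.  b12=0 t=0,i=10
  .#.##|#  b11=1 t=1,i=13
  .#.#.|.  b10=0 t=1,i=0
  .#..#|.  b9=0 t=3,i=1
  .#...|#  b8=1 t=1,i=4
  ..###|#  b7=1 t=0,i=14
  ..##.|#  b6=1 t=0,i=3
  ..#.#|.  b5=0 t=1,i=12
  ..#..|.  b4=0 t=3,i=0
  ...##|.  b3=0 t=0,i=2
  ...#.|#  b2=1 t=1,i=11
  ....#|.  b1=0 t=1,i=10
  .....|#  b0=1 t=1,i=6
  bits 00010110100101111000100111000101 = 379029957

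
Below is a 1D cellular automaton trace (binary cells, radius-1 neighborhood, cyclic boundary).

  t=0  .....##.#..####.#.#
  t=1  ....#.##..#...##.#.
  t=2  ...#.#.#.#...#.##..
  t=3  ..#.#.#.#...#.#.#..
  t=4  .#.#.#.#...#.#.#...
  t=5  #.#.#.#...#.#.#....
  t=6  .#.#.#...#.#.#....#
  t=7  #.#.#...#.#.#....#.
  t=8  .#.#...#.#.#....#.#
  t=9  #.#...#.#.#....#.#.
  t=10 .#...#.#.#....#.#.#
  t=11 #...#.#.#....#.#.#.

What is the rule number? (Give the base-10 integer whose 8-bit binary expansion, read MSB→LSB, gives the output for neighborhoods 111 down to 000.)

  nb ###: next=.  (t=0,i=12, bit7=0)
  nb ##.: next=#  (t=0,i=6, bit6=1)
  nb #.#: next=#  (t=0,i=7, bit5=1)
  nb #..: next=.  (t=0,i=0, bit4=0)
  nb .##: next=.  (t=0,i=5, bit3=0)
  nb .#.: next=.  (t=0,i=8, bit2=0)
  nb ..#: next=#  (t=0,i=4, bit1=1)
  nb ...: next=.  (t=0,i=1, bit0=0)
  bits 01100010 = 98

98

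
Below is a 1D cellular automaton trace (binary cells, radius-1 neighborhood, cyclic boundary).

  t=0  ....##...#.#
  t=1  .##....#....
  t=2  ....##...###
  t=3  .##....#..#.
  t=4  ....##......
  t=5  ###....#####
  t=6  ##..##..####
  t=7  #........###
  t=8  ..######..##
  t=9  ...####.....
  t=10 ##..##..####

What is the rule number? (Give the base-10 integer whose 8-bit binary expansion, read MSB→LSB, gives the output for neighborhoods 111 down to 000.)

  nb ###: next=#  (t=2,i=10, bit7=1)
  nb ##.: next=.  (t=0,i=5, bit6=0)
  nb #.#: next=.  (t=0,i=10, bit5=0)
  nb #..: next=.  (t=0,i=0, bit4=0)
  nb .##: next=.  (t=0,i=4, bit3=0)
  nb .#.: next=.  (t=0,i=9, bit2=0)
  nb ..#: next=.  (t=0,i=3, bit1=0)
  nb ...: next=#  (t=0,i=1, bit0=1)
  bits 10000001 = 129

129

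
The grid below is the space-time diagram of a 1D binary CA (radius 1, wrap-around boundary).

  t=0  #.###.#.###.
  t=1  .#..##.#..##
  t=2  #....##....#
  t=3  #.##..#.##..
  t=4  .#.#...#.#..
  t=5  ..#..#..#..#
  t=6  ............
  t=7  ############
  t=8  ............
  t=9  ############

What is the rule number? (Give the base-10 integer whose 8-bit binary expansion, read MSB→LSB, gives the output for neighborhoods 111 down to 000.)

97

  [7] ### => .  t=0,i=3
  [6] ##. => #  t=0,i=4
  [5] #.# => #  t=0,i=1
  [4] #.. => .  t=1,i=2
  [3] .## => .  t=0,i=2
  [2] .#. => .  t=0,i=0
  [1] ..# => .  t=1,i=3
  [0] ... => #  t=2,i=2
  bits 01100001 = 97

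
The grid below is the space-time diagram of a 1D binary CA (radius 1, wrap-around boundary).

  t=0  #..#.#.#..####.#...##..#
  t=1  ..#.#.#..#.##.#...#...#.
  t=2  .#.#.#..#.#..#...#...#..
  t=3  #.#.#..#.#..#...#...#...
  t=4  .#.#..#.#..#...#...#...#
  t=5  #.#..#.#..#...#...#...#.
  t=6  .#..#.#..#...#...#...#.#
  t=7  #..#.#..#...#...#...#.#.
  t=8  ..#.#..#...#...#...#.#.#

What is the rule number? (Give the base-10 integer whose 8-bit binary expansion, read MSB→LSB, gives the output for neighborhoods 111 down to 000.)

162

  nb ###: next=#  (t=0,i=11, bit7=1)
  nb ##.: next=.  (t=0,i=0, bit6=0)
  nb #.#: next=#  (t=0,i=4, bit5=1)
  nb #..: next=.  (t=0,i=1, bit4=0)
  nb .##: next=.  (t=0,i=10, bit3=0)
  nb .#.: next=.  (t=0,i=3, bit2=0)
  nb ..#: next=#  (t=0,i=2, bit1=1)
  nb ...: next=.  (t=0,i=17, bit0=0)
  bits 10100010 = 162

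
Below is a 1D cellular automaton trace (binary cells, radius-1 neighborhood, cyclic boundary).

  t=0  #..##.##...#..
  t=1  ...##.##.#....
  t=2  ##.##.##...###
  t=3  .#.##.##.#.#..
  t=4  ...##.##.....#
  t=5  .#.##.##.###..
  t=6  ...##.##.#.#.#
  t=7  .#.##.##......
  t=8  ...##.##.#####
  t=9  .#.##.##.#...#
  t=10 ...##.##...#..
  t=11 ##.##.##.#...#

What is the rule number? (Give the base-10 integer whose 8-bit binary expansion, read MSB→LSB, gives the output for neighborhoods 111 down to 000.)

  ### -> .   bit 7 = 0  t=2,i=0
  ##. -> #   bit 6 = 1  t=0,i=4
  #.# -> .   bit 5 = 0  t=0,i=5
  #.. -> .   bit 4 = 0  t=0,i=1
  .## -> #   bit 3 = 1  t=0,i=3
  .#. -> .   bit 2 = 0  t=0,i=0
  ..# -> .   bit 1 = 0  t=0,i=2
  ... -> #   bit 0 = 1  t=0,i=9
  bits 01001001 = 73

73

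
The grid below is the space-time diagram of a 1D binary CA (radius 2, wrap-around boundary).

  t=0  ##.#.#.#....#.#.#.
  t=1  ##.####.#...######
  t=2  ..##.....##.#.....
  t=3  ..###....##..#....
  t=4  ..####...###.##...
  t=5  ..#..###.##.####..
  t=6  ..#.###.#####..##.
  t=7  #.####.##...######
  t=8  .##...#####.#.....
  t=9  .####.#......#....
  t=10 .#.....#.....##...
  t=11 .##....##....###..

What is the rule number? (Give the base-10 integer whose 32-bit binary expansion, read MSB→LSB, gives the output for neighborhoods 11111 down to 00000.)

468352496

  nb #####: next=.  (t=1,i=14, bit31=0)
  nb ####.: next=.  (t=1,i=0, bit30=0)
  nb ###.#: next=.  (t=1,i=1, bit29=0)
  nb ###..: next=#  (t=3,i=4, bit28=1)
  nb ##.##: next=#  (t=1,i=2, bit27=1)
  nb ##.#.: next=.  (t=0,i=2, bit26=0)
  nb ##..#: next=#  (t=3,i=11, bit25=1)
  nb ##...: next=#  (t=2,i=4, bit24=1)
  nb #.###: next=#  (t=1,i=3, bit23=1)
  nb #.##.: next=#  (t=0,i=0, bit22=1)
  nb #.#.#: next=#  (t=0,i=3, bit21=1)
  nb #.#..: next=.  (t=0,i=7, bit20=0)
  nb #..##: next=#  (t=5,i=4, bit19=1)
  nb #..#.: next=.  (t=3,i=12, bit18=0)
  nb #...#: next=#  (t=1,i=10, bit17=1)
  nb #....: next=.  (t=0,i=9, bit16=0)
  nb .####: next=.  (t=1,i=4, bit15=0)
  nb .###.: next=#  (t=3,i=3, bit14=1)
  nb .##.#: next=#  (t=0,i=1, bit13=1)
  nb .##..: next=#  (t=2,i=3, bit12=1)
  nb .#.##: next=#  (t=0,i=17, bit11=1)
  nb .#.#.: next=#  (t=0,i=4, bit10=1)
  nb .#..#: next=.  (t=5,i=3, bit9=0)
  nb .#...: next=#  (t=0,i=8, bit8=1)
  nb ..###: next=#  (t=1,i=12, bit7=1)
  nb ..##.: next=#  (t=2,i=2, bit6=1)
  nb ..#.#: next=#  (t=0,i=12, bit5=1)
  nb ..#..: next=#  (t=3,i=13, bit4=1)
  nb ...##: next=.  (t=1,i=11, bit3=0)
  nb ...#.: next=.  (t=0,i=11, bit2=0)
  nb ....#: next=.  (t=0,i=10, bit1=0)
  nb .....: next=.  (t=2,i=6, bit0=0)
  bits 00011011111010100111110111110000 = 468352496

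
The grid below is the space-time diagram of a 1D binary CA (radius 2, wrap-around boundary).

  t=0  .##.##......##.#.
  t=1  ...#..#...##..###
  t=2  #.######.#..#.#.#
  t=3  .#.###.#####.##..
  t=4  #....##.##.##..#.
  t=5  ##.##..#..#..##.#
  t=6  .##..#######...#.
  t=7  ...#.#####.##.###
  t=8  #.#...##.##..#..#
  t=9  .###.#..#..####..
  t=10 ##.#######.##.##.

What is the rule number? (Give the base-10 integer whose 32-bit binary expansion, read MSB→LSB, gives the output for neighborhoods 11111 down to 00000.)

  ##### -> #   bit 31 = 1  t=2,i=4
  ####. -> .   bit 30 = 0  t=2,i=6
  ###.# -> #   bit 29 = 1  t=2,i=7
  ###.. -> #   bit 28 = 1  t=1,i=16
  ##.## -> #   bit 27 = 1  t=0,i=3
  ##.#. -> #   bit 26 = 1  t=0,i=14
  ##..# -> #   bit 25 = 1  t=1,i=12
  ##... -> #   bit 24 = 1  t=0,i=6
  #.### -> .   bit 23 = 0  t=2,i=2
  #.##. -> .   bit 22 = 0  t=0,i=4
  #.#.# -> #   bit 21 = 1  t=2,i=14
  #.#.. -> #   bit 20 = 1  t=0,i=15
  #..## -> .   bit 19 = 0  t=0,i=0
  #..#. -> #   bit 18 = 1  t=1,i=5
  #...# -> .   bit 17 = 0  t=1,i=1
  #.... -> .   bit 16 = 0  t=0,i=7
  .#### -> #   bit 15 = 1  t=2,i=3
  .###. -> .   bit 14 = 0  t=1,i=15
  .##.# -> .   bit 13 = 0  t=0,i=2
  .##.. -> .   bit 12 = 0  t=0,i=5
  .#.## -> .   bit 11 = 0  t=2,i=15
  .#.#. -> #   bit 10 = 1  t=2,i=13
  .#..# -> #   bit 9 = 1  t=0,i=16
  .#... -> #   bit 8 = 1  t=1,i=7
  ..### -> #   bit 7 = 1  t=1,i=14
  ..##. -> .   bit 6 = 0  t=0,i=1
  ..#.# -> .   bit 5 = 0  t=2,i=12
  ..#.. -> #   bit 4 = 1  t=1,i=3
  ...## -> #   bit 3 = 1  t=0,i=11
  ...#. -> #   bit 2 = 1  t=1,i=2
  ....# -> #   bit 1 = 1  t=0,i=10
  ..... -> .   bit 0 = 0  t=0,i=8
  bits 10111111001101001000011110011110 = 3207890846

3207890846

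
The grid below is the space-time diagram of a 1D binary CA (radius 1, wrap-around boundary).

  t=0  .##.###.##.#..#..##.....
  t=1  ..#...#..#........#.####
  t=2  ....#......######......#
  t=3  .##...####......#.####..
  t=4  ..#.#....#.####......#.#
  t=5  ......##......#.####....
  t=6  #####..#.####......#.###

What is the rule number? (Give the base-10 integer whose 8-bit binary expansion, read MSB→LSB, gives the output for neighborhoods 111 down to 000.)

  nb ###: next=.  (t=0,i=5, bit7=0)
  nb ##.: next=#  (t=0,i=2, bit6=1)
  nb #.#: next=.  (t=0,i=3, bit5=0)
  nb #..: next=.  (t=0,i=12, bit4=0)
  nb .##: next=.  (t=0,i=1, bit3=0)
  nb .#.: next=.  (t=0,i=11, bit2=0)
  nb ..#: next=.  (t=0,i=0, bit1=0)
  nb ...: next=#  (t=0,i=20, bit0=1)
  bits 01000001 = 65

65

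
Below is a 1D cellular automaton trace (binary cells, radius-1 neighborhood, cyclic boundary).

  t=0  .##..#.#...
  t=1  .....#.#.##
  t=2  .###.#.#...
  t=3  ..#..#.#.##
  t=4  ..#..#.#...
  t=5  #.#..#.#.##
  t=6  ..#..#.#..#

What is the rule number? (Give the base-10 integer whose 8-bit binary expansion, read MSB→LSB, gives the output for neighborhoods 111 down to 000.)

  ###|#  b7=1 t=2,i=2
  ##.|.  b6=0 t=0,i=2
  #.#|.  b5=0 t=0,i=6
  #..|.  b4=0 t=0,i=3
  .##|.  b3=0 t=0,i=1
  .#.|#  b2=1 t=0,i=5
  ..#|.  b1=0 t=0,i=0
  ...|#  b0=1 t=0,i=9
  bits 10000101 = 133

133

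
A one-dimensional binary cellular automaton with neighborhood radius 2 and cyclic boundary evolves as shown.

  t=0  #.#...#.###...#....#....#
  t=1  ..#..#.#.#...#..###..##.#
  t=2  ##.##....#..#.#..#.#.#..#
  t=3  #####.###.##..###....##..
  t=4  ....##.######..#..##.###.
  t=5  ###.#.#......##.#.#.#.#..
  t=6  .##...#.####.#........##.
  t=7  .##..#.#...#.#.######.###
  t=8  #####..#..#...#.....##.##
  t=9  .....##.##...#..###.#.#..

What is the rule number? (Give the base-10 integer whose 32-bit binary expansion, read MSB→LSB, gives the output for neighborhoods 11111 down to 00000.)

  #####|.  b31=0 t=3,i=2
  ####.|.  b30=0 t=3,i=3
  ###.#|#  b29=1 t=2,i=1
  ###..|.  b28=0 t=0,i=10
  ##.##|#  b27=1 t=2,i=2
  ##.#.|.  b26=0 t=0,i=1
  ##..#|#  b25=1 t=1,i=19
  ##...|.  b24=0 t=0,i=11
  #.###|.  b23=0 t=0,i=8
  #.##.|#  b22=1 t=2,i=3
  #.#.#|.  b21=0 t=1,i=7
  #.#..|#  b20=1 t=0,i=2
  #..##|.  b19=0 t=1,i=15
  #..#.|#  b18=1 t=1,i=1
  #...#|.  b17=0 t=0,i=4
  #....|#  b16=1 t=0,i=16
  .####|.  b15=0 t=3,i=1
  .###.|#  b14=1 t=0,i=9
  .##.#|.  b13=0 t=0,i=0
  .##..|#  b12=1 t=2,i=4
  .#.##|#  b11=1 t=0,i=7
  .#.#.|.  b10=0 t=1,i=6
  .#..#|#  b9=1 t=1,i=0
  .#...|.  b8=0 t=0,i=3
  ..###|.  b7=0 t=1,i=16
  ..##.|#  b6=1 t=0,i=24
  ..#.#|.  b5=0 t=0,i=6
  ..#..|.  b4=0 t=0,i=14
  ...##|.  b3=0 t=0,i=23
  ...#.|#  b2=1 t=0,i=5
  ....#|#  b1=1 t=0,i=17
  .....|#  b0=1 t=4,i=1
  bits 00101010010101010101101001000111 = 710236743

710236743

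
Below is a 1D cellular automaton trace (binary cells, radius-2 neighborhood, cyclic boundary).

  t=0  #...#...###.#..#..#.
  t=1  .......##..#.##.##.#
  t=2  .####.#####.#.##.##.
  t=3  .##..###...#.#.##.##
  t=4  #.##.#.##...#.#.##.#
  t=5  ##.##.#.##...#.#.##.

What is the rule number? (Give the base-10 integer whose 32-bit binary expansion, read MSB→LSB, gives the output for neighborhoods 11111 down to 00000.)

  #####|.  b31=0 t=2,i=8
  ####.|.  b30=0 t=2,i=3
  ###.#|.  b29=0 t=0,i=10
  ###..|#  b28=1 t=3,i=7
  ##.##|#  b27=1 t=1,i=15
  ##.#.|#  b26=1 t=0,i=11
  ##..#|#  b25=1 t=1,i=9
  ##...|#  b24=1 t=3,i=8
  #.###|#  b23=1 t=2,i=6
  #.##.|.  b22=0 t=1,i=13
  #.#.#|.  b21=0 t=2,i=12
  #.#..|.  b20=0 t=0,i=0
  #..##|.  b19=0 t=2,i=0
  #..#.|#  b18=1 t=0,i=14
  #...#|.  b17=0 t=0,i=2
  #....|#  b16=1 t=1,i=1
  .####|#  b15=1 t=2,i=2
  .###.|.  b14=0 t=0,i=9
  .##.#|#  b13=1 t=1,i=14
  .##..|#  b12=1 t=1,i=8
  .#.##|#  b11=1 t=1,i=12
  .#.#.|#  b10=1 t=0,i=19
  .#..#|#  b9=1 t=0,i=13
  .#...|.  b8=0 t=0,i=1
  ..###|#  b7=1 t=0,i=8
  ..##.|#  b6=1 t=1,i=7
  ..#.#|.  b5=0 t=0,i=18
  ..#..|.  b4=0 t=0,i=4
  ...##|#  b3=1 t=0,i=7
  ...#.|.  b2=0 t=0,i=3
  ....#|.  b1=0 t=1,i=5
  .....|#  b0=1 t=1,i=2
  bits 00011111100001011011111011001001 = 528858825

528858825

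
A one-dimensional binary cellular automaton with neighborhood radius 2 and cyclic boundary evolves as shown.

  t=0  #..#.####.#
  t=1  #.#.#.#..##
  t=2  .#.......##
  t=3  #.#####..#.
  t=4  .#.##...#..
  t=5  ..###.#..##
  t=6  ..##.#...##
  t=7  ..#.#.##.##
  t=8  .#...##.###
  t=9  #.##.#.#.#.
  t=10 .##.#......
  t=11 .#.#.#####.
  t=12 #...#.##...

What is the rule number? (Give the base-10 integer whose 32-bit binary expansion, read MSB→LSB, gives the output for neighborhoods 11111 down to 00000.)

2353519041

  [31] ##### => #  t=3,i=4
  [30] ####. => .  t=0,i=7
  [29] ###.# => .  t=0,i=8
  [28] ###.. => .  t=3,i=6
  [27] ##.## => #  t=0,i=9
  [26] ##.#. => #  t=1,i=1
  [25] ##..# => .  t=0,i=1
  [24] ##... => .  t=4,i=5
  [23] #.### => .  t=0,i=5
  [22] #.##. => #  t=0,i=10
  [21] #.#.# => .  t=1,i=2
  [20] #.#.. => .  t=1,i=6
  [19] #..## => .  t=1,i=8
  [18] #..#. => #  t=0,i=2
  [17] #...# => #  t=4,i=6
  [16] #.... => #  t=2,i=3
  [15] .#### => #  t=0,i=6
  [14] .###. => #  t=1,i=10
  [13] .##.# => .  t=2,i=10
  [12] .##.. => #  t=0,i=0
  [11] .#.## => #  t=0,i=4
  [10] .#.#. => .  t=1,i=3
  [9] .#..# => .  t=1,i=7
  [8] .#... => #  t=2,i=2
  [7] ..### => #  t=1,i=9
  [6] ..##. => #  t=2,i=9
  [5] ..#.# => .  t=0,i=3
  [4] ..#.. => .  t=4,i=8
  [3] ...## => .  t=2,i=8
  [2] ...#. => .  t=4,i=0
  [1] ....# => .  t=2,i=7
  [0] ..... => #  t=2,i=4
  bits 10001100010001111101100111000001 = 2353519041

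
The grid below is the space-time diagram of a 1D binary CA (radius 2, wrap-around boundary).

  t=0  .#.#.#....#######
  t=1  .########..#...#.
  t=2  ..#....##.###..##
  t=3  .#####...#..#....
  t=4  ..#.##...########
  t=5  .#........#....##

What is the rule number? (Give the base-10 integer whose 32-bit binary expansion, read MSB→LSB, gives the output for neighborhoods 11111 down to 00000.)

  [31] ##### => .  t=0,i=12
  [30] ####. => #  t=0,i=15
  [29] ###.# => .  t=0,i=16
  [28] ###.. => #  t=1,i=8
  [27] ##.## => #  t=2,i=9
  [26] ##.#. => .  t=0,i=0
  [25] ##..# => .  t=1,i=9
  [24] ##... => .  t=3,i=6
  [23] #.### => .  t=2,i=10
  [22] #.##. => .  t=4,i=4
  [21] #.#.# => #  t=0,i=1
  [20] #.#.. => #  t=0,i=5
  [19] #..## => .  t=1,i=0
  [18] #..#. => #  t=1,i=10
  [17] #...# => .  t=1,i=13
  [16] #.... => #  t=0,i=7
  [15] .#### => #  t=0,i=11
  [14] .###. => .  t=2,i=11
  [13] .##.# => .  t=2,i=8
  [12] .##.. => .  t=2,i=16
  [11] .#.## => .  t=4,i=3
  [10] .#.#. => #  t=0,i=2
  [9] .#..# => #  t=1,i=16
  [8] .#... => #  t=0,i=6
  [7] ..### => .  t=0,i=10
  [6] ..##. => .  t=2,i=7
  [5] ..#.# => .  t=4,i=2
  [4] ..#.. => #  t=1,i=11
  [3] ...## => .  t=0,i=9
  [2] ...#. => .  t=1,i=14
  [1] ....# => #  t=0,i=8
  [0] ..... => #  t=3,i=15
  bits 01011000001101011000011100010011 = 1479902995

1479902995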